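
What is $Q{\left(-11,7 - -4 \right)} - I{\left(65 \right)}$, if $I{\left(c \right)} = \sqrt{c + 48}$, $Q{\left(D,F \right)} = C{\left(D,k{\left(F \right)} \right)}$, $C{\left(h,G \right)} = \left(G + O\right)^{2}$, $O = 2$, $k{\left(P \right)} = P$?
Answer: $169 - \sqrt{113} \approx 158.37$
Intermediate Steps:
$C{\left(h,G \right)} = \left(2 + G\right)^{2}$ ($C{\left(h,G \right)} = \left(G + 2\right)^{2} = \left(2 + G\right)^{2}$)
$Q{\left(D,F \right)} = \left(2 + F\right)^{2}$
$I{\left(c \right)} = \sqrt{48 + c}$
$Q{\left(-11,7 - -4 \right)} - I{\left(65 \right)} = \left(2 + \left(7 - -4\right)\right)^{2} - \sqrt{48 + 65} = \left(2 + \left(7 + 4\right)\right)^{2} - \sqrt{113} = \left(2 + 11\right)^{2} - \sqrt{113} = 13^{2} - \sqrt{113} = 169 - \sqrt{113}$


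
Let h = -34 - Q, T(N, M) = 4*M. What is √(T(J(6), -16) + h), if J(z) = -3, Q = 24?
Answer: I*√122 ≈ 11.045*I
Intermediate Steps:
h = -58 (h = -34 - 1*24 = -34 - 24 = -58)
√(T(J(6), -16) + h) = √(4*(-16) - 58) = √(-64 - 58) = √(-122) = I*√122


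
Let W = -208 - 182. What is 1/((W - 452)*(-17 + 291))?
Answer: -1/230708 ≈ -4.3345e-6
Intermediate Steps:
W = -390
1/((W - 452)*(-17 + 291)) = 1/((-390 - 452)*(-17 + 291)) = 1/(-842*274) = 1/(-230708) = -1/230708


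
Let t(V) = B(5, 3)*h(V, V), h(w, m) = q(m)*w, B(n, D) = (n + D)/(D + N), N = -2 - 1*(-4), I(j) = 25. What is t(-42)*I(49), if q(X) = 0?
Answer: 0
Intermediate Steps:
N = 2 (N = -2 + 4 = 2)
B(n, D) = (D + n)/(2 + D) (B(n, D) = (n + D)/(D + 2) = (D + n)/(2 + D))
h(w, m) = 0 (h(w, m) = 0*w = 0)
t(V) = 0 (t(V) = ((3 + 5)/(2 + 3))*0 = (8/5)*0 = 0)
t(-42)*I(49) = 0*25 = 0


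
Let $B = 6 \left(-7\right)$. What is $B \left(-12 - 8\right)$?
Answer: $840$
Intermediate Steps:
$B = -42$
$B \left(-12 - 8\right) = - 42 \left(-12 - 8\right) = \left(-42\right) \left(-20\right) = 840$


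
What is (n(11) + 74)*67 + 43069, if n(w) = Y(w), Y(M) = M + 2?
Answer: 48898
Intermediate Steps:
Y(M) = 2 + M
n(w) = 2 + w
(n(11) + 74)*67 + 43069 = ((2 + 11) + 74)*67 + 43069 = (13 + 74)*67 + 43069 = 87*67 + 43069 = 5829 + 43069 = 48898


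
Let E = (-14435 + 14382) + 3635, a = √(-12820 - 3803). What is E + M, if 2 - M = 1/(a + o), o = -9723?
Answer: 112959741097/31517784 + I*√1847/31517784 ≈ 3584.0 + 1.3636e-6*I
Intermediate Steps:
a = 3*I*√1847 (a = √(-16623) = 3*I*√1847 ≈ 128.93*I)
E = 3582 (E = -53 + 3635 = 3582)
M = 2 - 1/(-9723 + 3*I*√1847) (M = 2 - 1/(3*I*√1847 - 9723) = 2 - 1/(-9723 + 3*I*√1847) ≈ 2.0001 + 1.3636e-6*I)
E + M = 3582 + (63038809/31517784 + I*√1847/31517784) = 112959741097/31517784 + I*√1847/31517784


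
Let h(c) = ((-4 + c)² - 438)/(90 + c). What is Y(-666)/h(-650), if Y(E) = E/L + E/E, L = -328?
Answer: -490/123369 ≈ -0.0039718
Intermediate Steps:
Y(E) = 1 - E/328 (Y(E) = E/(-328) + E/E = E*(-1/328) + 1 = -E/328 + 1 = 1 - E/328)
h(c) = (-438 + (-4 + c)²)/(90 + c)
Y(-666)/h(-650) = (1 - 1/328*(-666))/(((-438 + (-4 - 650)²)/(90 - 650))) = (1 + 333/164)/(((-438 + (-654)²)/(-560))) = 497/(164*((-(-438 + 427716)/560))) = 497/(164*((-1/560*427278))) = 497/(164*(-213639/280)) = (497/164)*(-280/213639) = -490/123369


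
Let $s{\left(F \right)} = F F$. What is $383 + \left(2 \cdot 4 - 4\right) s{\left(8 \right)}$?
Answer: $639$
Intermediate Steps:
$s{\left(F \right)} = F^{2}$
$383 + \left(2 \cdot 4 - 4\right) s{\left(8 \right)} = 383 + \left(2 \cdot 4 - 4\right) 8^{2} = 383 + \left(8 - 4\right) 64 = 383 + 4 \cdot 64 = 383 + 256 = 639$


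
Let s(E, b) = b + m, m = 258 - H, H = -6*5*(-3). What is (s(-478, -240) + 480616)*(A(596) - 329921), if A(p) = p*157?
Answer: -113576093856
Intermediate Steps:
H = 90 (H = -30*(-3) = 90)
A(p) = 157*p
m = 168 (m = 258 - 1*90 = 258 - 90 = 168)
s(E, b) = 168 + b (s(E, b) = b + 168 = 168 + b)
(s(-478, -240) + 480616)*(A(596) - 329921) = ((168 - 240) + 480616)*(157*596 - 329921) = (-72 + 480616)*(93572 - 329921) = 480544*(-236349) = -113576093856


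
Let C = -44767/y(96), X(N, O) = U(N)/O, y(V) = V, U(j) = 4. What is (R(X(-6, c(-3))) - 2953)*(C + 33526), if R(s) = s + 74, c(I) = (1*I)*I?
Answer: -82221797203/864 ≈ -9.5164e+7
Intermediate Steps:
c(I) = I**2 (c(I) = I*I = I**2)
X(N, O) = 4/O
R(s) = 74 + s
C = -44767/96 ≈ -466.32
(R(X(-6, c(-3))) - 2953)*(C + 33526) = ((74 + 4/((-3)**2)) - 2953)*(-44767/96 + 33526) = ((74 + 4/9) - 2953)*(3173729/96) = (670/9 - 2953)*(3173729/96) = -25907/9*3173729/96 = -82221797203/864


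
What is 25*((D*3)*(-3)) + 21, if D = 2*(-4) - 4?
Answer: 2721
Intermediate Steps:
D = -12 (D = -8 - 4 = -12)
25*((D*3)*(-3)) + 21 = 25*(-12*3*(-3)) + 21 = 25*(-36*(-3)) + 21 = 25*108 + 21 = 2700 + 21 = 2721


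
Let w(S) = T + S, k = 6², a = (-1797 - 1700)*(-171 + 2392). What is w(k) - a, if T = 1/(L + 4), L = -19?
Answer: 116503094/15 ≈ 7.7669e+6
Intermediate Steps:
a = -7766837 (a = -3497*2221 = -7766837)
T = -1/15 (T = 1/(-19 + 4) = 1/(-15) = -1/15 ≈ -0.066667)
k = 36
w(S) = -1/15 + S
w(k) - a = (-1/15 + 36) - 1*(-7766837) = 539/15 + 7766837 = 116503094/15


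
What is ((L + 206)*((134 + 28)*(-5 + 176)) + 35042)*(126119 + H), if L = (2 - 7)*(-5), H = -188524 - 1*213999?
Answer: -1778439722416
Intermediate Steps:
H = -402523 (H = -188524 - 213999 = -402523)
L = 25 (L = -5*(-5) = 25)
((L + 206)*((134 + 28)*(-5 + 176)) + 35042)*(126119 + H) = ((25 + 206)*((134 + 28)*(-5 + 176)) + 35042)*(126119 - 402523) = (231*(162*171) + 35042)*(-276404) = (231*27702 + 35042)*(-276404) = (6399162 + 35042)*(-276404) = 6434204*(-276404) = -1778439722416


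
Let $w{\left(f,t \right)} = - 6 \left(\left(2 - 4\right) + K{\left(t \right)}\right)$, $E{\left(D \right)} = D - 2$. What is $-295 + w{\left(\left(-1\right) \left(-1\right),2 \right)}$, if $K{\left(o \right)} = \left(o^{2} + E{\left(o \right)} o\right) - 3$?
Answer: $-289$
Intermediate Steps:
$E{\left(D \right)} = -2 + D$ ($E{\left(D \right)} = D - 2 = -2 + D$)
$K{\left(o \right)} = -3 + o^{2} + o \left(-2 + o\right)$ ($K{\left(o \right)} = \left(o^{2} + \left(-2 + o\right) o\right) - 3 = \left(o^{2} + o \left(-2 + o\right)\right) - 3 = -3 + o^{2} + o \left(-2 + o\right)$)
$w{\left(f,t \right)} = 30 - 6 t^{2} - 6 t \left(-2 + t\right)$ ($w{\left(f,t \right)} = - 6 \left(\left(2 - 4\right) + \left(-3 + t^{2} + t \left(-2 + t\right)\right)\right) = - 6 \left(-2 + \left(-3 + t^{2} + t \left(-2 + t\right)\right)\right) = - 6 \left(-5 + t^{2} + t \left(-2 + t\right)\right) = 30 - 6 t^{2} - 6 t \left(-2 + t\right)$)
$-295 + w{\left(\left(-1\right) \left(-1\right),2 \right)} = -295 + \left(30 - 12 \cdot 2^{2} + 12 \cdot 2\right) = -295 + \left(30 - 48 + 24\right) = -295 + 6 = -289$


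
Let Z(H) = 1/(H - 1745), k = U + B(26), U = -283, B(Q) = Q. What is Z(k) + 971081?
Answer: 1944104161/2002 ≈ 9.7108e+5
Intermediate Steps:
k = -257 (k = -283 + 26 = -257)
Z(H) = 1/(-1745 + H)
Z(k) + 971081 = 1/(-1745 - 257) + 971081 = 1/(-2002) + 971081 = -1/2002 + 971081 = 1944104161/2002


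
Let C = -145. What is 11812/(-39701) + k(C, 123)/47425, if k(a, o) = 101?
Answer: -556174299/1882819925 ≈ -0.29539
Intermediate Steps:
11812/(-39701) + k(C, 123)/47425 = 11812/(-39701) + 101/47425 = 11812*(-1/39701) + 101*(1/47425) = -11812/39701 + 101/47425 = -556174299/1882819925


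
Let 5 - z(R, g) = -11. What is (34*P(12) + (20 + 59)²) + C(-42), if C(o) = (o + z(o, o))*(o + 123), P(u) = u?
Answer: 4543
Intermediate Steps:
z(R, g) = 16 (z(R, g) = 5 - 1*(-11) = 5 + 11 = 16)
C(o) = (16 + o)*(123 + o) (C(o) = (o + 16)*(o + 123) = (16 + o)*(123 + o))
(34*P(12) + (20 + 59)²) + C(-42) = (34*12 + (20 + 59)²) + (1968 + (-42)² + 139*(-42)) = (408 + 79²) + (1968 + 1764 - 5838) = (408 + 6241) - 2106 = 6649 - 2106 = 4543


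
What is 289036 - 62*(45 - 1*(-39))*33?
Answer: 117172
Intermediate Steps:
289036 - 62*(45 - 1*(-39))*33 = 289036 - 62*(45 + 39)*33 = 289036 - 5208*33 = 289036 - 62*2772 = 289036 - 171864 = 117172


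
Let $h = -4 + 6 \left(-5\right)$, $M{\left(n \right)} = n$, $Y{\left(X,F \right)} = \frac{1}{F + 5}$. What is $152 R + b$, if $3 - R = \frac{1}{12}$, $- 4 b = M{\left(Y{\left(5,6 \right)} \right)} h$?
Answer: $\frac{29311}{66} \approx 444.11$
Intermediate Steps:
$Y{\left(X,F \right)} = \frac{1}{5 + F}$
$h = -34$ ($h = -4 - 30 = -34$)
$b = \frac{17}{22}$ ($b = - \frac{\frac{1}{5 + 6} \left(-34\right)}{4} = - \frac{\frac{1}{11} \left(-34\right)}{4} = \left(- \frac{1}{4}\right) \left(- \frac{34}{11}\right) = \frac{17}{22} \approx 0.77273$)
$R = \frac{35}{12}$ ($R = 3 - \frac{1}{12} = \frac{35}{12} \approx 2.9167$)
$152 R + b = 152 \cdot \frac{35}{12} + \frac{17}{22} = \frac{1330}{3} + \frac{17}{22} = \frac{29311}{66}$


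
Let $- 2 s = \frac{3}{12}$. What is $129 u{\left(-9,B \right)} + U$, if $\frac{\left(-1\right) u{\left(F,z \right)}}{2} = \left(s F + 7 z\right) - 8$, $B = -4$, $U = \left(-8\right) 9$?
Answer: $\frac{35703}{4} \approx 8925.8$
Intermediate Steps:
$s = - \frac{1}{8}$ ($s = - \frac{3 \cdot \frac{1}{12}}{2} = \left(- \frac{1}{2}\right) \frac{1}{4} = - \frac{1}{8} \approx -0.125$)
$U = -72$
$u{\left(F,z \right)} = 16 - 14 z + \frac{F}{4}$ ($u{\left(F,z \right)} = - 2 \left(\left(- \frac{F}{8} + 7 z\right) - 8\right) = - 2 \left(\left(7 z - \frac{F}{8}\right) - 8\right) = - 2 \left(-8 + 7 z - \frac{F}{8}\right) = 16 - 14 z + \frac{F}{4}$)
$129 u{\left(-9,B \right)} + U = 129 \left(16 - -56 + \frac{1}{4} \left(-9\right)\right) - 72 = 129 \left(16 + 56 - \frac{9}{4}\right) - 72 = 129 \cdot \frac{279}{4} - 72 = \frac{35991}{4} - 72 = \frac{35703}{4}$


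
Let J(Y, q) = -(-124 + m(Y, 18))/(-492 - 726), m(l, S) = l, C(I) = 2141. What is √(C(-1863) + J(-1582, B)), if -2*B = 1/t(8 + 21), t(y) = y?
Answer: 2*√198384186/609 ≈ 46.256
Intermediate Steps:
B = -1/58 (B = -1/(2*(8 + 21)) = -½/29 = -½*1/29 = -1/58 ≈ -0.017241)
J(Y, q) = -62/609 + Y/1218 (J(Y, q) = -(-124 + Y)/(-492 - 726) = -(-124 + Y)/(-1218) = -(-124 + Y)*(-1)/1218 = -(62/609 - Y/1218) = -62/609 + Y/1218)
√(C(-1863) + J(-1582, B)) = √(2141 + (-62/609 + (1/1218)*(-1582))) = √(2141 + (-62/609 - 113/87)) = √(2141 - 853/609) = √(1303016/609) = 2*√198384186/609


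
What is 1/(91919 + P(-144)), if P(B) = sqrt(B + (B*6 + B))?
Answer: 91919/8449103713 - 24*I*sqrt(2)/8449103713 ≈ 1.0879e-5 - 4.0171e-9*I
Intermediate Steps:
P(B) = 2*sqrt(2)*sqrt(B) (P(B) = sqrt(B + (6*B + B)) = sqrt(B + 7*B) = sqrt(8*B) = 2*sqrt(2)*sqrt(B))
1/(91919 + P(-144)) = 1/(91919 + 2*sqrt(2)*sqrt(-144)) = 1/(91919 + 2*sqrt(2)*(12*I)) = 1/(91919 + 24*I*sqrt(2))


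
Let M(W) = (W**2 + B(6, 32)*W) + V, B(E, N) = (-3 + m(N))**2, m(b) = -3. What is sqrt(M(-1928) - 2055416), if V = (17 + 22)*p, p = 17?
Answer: sqrt(1593023) ≈ 1262.2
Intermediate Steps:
B(E, N) = 36 (B(E, N) = (-3 - 3)**2 = (-6)**2 = 36)
V = 663 (V = (17 + 22)*17 = 39*17 = 663)
M(W) = 663 + W**2 + 36*W (M(W) = (W**2 + 36*W) + 663 = 663 + W**2 + 36*W)
sqrt(M(-1928) - 2055416) = sqrt((663 + (-1928)**2 + 36*(-1928)) - 2055416) = sqrt((663 + 3717184 - 69408) - 2055416) = sqrt(3648439 - 2055416) = sqrt(1593023)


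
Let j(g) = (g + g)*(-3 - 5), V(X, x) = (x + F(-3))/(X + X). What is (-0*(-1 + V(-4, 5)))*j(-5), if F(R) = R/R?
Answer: 0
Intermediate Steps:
F(R) = 1
V(X, x) = (1 + x)/(2*X) (V(X, x) = (x + 1)/(X + X) = (1 + x)/((2*X)) = (1 + x)*(1/(2*X)) = (1 + x)/(2*X))
j(g) = -16*g (j(g) = (2*g)*(-8) = -16*g)
(-0*(-1 + V(-4, 5)))*j(-5) = (-0*(-1 + (½)*(1 + 5)/(-4)))*(-16*(-5)) = -0*(-1 + (½)*(-¼)*6)*80 = -0*(-1 - ¾)*80 = -0*(-7)/4*80 = -43*0*80 = 0*80 = 0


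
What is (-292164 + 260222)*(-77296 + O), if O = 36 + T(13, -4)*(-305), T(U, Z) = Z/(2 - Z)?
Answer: 7384032140/3 ≈ 2.4613e+9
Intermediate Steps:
O = 718/3 (O = 36 - 1*(-4)/(-2 - 4)*(-305) = 36 - 1*(-4)/(-6)*(-305) = 36 - 1*(-4)*(-1/6)*(-305) = 36 - 2/3*(-305) = 36 + 610/3 = 718/3 ≈ 239.33)
(-292164 + 260222)*(-77296 + O) = (-292164 + 260222)*(-77296 + 718/3) = -31942*(-231170/3) = 7384032140/3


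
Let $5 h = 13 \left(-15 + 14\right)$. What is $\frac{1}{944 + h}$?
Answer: $\frac{5}{4707} \approx 0.0010622$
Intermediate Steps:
$h = - \frac{13}{5}$ ($h = \frac{13 \left(-15 + 14\right)}{5} = \frac{13 \left(-1\right)}{5} = \frac{1}{5} \left(-13\right) = - \frac{13}{5} \approx -2.6$)
$\frac{1}{944 + h} = \frac{1}{944 - \frac{13}{5}} = \frac{1}{\frac{4707}{5}} = \frac{5}{4707}$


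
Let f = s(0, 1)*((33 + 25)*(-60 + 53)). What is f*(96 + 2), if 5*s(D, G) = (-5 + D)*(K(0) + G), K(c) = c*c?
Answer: 39788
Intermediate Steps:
K(c) = c**2
s(D, G) = G*(-5 + D)/5 (s(D, G) = ((-5 + D)*(0**2 + G))/5 = ((-5 + D)*(0 + G))/5 = ((-5 + D)*G)/5 = (G*(-5 + D))/5 = G*(-5 + D)/5)
f = 406 (f = ((1/5)*1*(-5 + 0))*((33 + 25)*(-60 + 53)) = ((1/5)*1*(-5))*(58*(-7)) = -1*(-406) = 406)
f*(96 + 2) = 406*(96 + 2) = 406*98 = 39788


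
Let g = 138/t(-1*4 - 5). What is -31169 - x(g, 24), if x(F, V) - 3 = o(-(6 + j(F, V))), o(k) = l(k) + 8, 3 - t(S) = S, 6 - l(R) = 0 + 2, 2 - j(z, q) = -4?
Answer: -31184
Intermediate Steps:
j(z, q) = 6 (j(z, q) = 2 - 1*(-4) = 2 + 4 = 6)
l(R) = 4 (l(R) = 6 - (0 + 2) = 6 - 1*2 = 6 - 2 = 4)
t(S) = 3 - S
g = 23/2 (g = 138/(3 - (-1*4 - 5)) = 138/(3 - (-4 - 5)) = 138/(3 - 1*(-9)) = 138/(3 + 9) = 138/12 = 138*(1/12) = 23/2 ≈ 11.500)
o(k) = 12 (o(k) = 4 + 8 = 12)
x(F, V) = 15 (x(F, V) = 3 + 12 = 15)
-31169 - x(g, 24) = -31169 - 1*15 = -31169 - 15 = -31184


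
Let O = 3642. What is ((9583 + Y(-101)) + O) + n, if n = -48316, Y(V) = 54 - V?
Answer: -34936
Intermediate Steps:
((9583 + Y(-101)) + O) + n = ((9583 + (54 - 1*(-101))) + 3642) - 48316 = ((9583 + (54 + 101)) + 3642) - 48316 = ((9583 + 155) + 3642) - 48316 = (9738 + 3642) - 48316 = 13380 - 48316 = -34936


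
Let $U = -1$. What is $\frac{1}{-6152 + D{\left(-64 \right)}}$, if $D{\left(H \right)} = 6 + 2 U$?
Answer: $- \frac{1}{6148} \approx -0.00016265$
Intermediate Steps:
$D{\left(H \right)} = 4$ ($D{\left(H \right)} = 6 + 2 \left(-1\right) = 6 - 2 = 4$)
$\frac{1}{-6152 + D{\left(-64 \right)}} = \frac{1}{-6152 + 4} = \frac{1}{-6148} = - \frac{1}{6148}$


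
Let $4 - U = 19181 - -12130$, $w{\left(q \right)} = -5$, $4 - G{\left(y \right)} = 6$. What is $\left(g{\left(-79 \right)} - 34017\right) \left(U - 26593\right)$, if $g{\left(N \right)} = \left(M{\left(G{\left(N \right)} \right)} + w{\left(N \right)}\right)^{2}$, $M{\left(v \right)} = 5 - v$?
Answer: $1969352700$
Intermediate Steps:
$G{\left(y \right)} = -2$ ($G{\left(y \right)} = 4 - 6 = -2$)
$U = -31307$ ($U = 4 - \left(19181 - -12130\right) = 4 - \left(19181 + 12130\right) = 4 - 31311 = -31307$)
$g{\left(N \right)} = 4$ ($g{\left(N \right)} = \left(\left(5 - -2\right) - 5\right)^{2} = \left(\left(5 + 2\right) - 5\right)^{2} = \left(7 - 5\right)^{2} = 2^{2} = 4$)
$\left(g{\left(-79 \right)} - 34017\right) \left(U - 26593\right) = \left(4 - 34017\right) \left(-31307 - 26593\right) = \left(4 - 34017\right) \left(-57900\right) = \left(-34013\right) \left(-57900\right) = 1969352700$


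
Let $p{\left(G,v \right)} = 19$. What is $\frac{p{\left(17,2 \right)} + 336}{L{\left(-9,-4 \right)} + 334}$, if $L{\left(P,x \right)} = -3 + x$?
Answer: $\frac{355}{327} \approx 1.0856$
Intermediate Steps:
$\frac{p{\left(17,2 \right)} + 336}{L{\left(-9,-4 \right)} + 334} = \frac{19 + 336}{\left(-3 - 4\right) + 334} = \frac{355}{-7 + 334} = \frac{355}{327}$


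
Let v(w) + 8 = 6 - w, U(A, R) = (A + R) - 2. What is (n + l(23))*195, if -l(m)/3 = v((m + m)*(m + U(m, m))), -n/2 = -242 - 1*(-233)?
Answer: 1807650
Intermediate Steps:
U(A, R) = -2 + A + R
n = 18 (n = -2*(-242 - 1*(-233)) = -2*(-242 + 233) = -2*(-9) = 18)
v(w) = -2 - w (v(w) = -8 + (6 - w) = -2 - w)
l(m) = 6 + 6*m*(-2 + 3*m) (l(m) = -3*(-2 - (m + m)*(m + (-2 + m + m))) = -3*(-2 - 2*m*(m + (-2 + 2*m))) = -3*(-2 - 2*m*(-2 + 3*m)) = 6 + 6*m*(-2 + 3*m))
(n + l(23))*195 = (18 + (6 + 6*23*(-2 + 3*23)))*195 = (18 + (6 + 6*23*(-2 + 69)))*195 = (18 + (6 + 6*23*67))*195 = (18 + (6 + 9246))*195 = (18 + 9252)*195 = 9270*195 = 1807650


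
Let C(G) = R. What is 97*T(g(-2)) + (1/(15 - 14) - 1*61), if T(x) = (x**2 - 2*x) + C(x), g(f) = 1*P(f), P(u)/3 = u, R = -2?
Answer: 4402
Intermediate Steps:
P(u) = 3*u
C(G) = -2
g(f) = 3*f (g(f) = 1*(3*f) = 3*f)
T(x) = -2 + x**2 - 2*x (T(x) = (x**2 - 2*x) - 2 = -2 + x**2 - 2*x)
97*T(g(-2)) + (1/(15 - 14) - 1*61) = 97*(-2 + (3*(-2))**2 - 6*(-2)) + (1/(15 - 14) - 1*61) = 97*(-2 + (-6)**2 - 2*(-6)) + (1/1 - 61) = 97*(-2 + 36 + 12) + (1 - 61) = 97*46 - 60 = 4462 - 60 = 4402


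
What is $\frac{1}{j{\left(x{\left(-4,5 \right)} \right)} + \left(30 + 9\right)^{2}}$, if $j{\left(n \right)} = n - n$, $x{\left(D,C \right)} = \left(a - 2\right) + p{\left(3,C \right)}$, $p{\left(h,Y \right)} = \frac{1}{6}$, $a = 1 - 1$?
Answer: $\frac{1}{1521} \approx 0.00065746$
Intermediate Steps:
$a = 0$
$p{\left(h,Y \right)} = \frac{1}{6}$
$x{\left(D,C \right)} = - \frac{11}{6}$ ($x{\left(D,C \right)} = \left(0 - 2\right) + \frac{1}{6} = -2 + \frac{1}{6} = - \frac{11}{6}$)
$j{\left(n \right)} = 0$
$\frac{1}{j{\left(x{\left(-4,5 \right)} \right)} + \left(30 + 9\right)^{2}} = \frac{1}{0 + \left(30 + 9\right)^{2}} = \frac{1}{0 + 39^{2}} = \frac{1}{0 + 1521} = \frac{1}{1521}$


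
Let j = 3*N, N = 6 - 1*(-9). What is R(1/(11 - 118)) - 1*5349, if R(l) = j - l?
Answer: -567527/107 ≈ -5304.0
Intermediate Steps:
N = 15 (N = 6 + 9 = 15)
j = 45 (j = 3*15 = 45)
R(l) = 45 - l
R(1/(11 - 118)) - 1*5349 = (45 - 1/(11 - 118)) - 1*5349 = (45 - 1/(-107)) - 5349 = (45 - 1*(-1/107)) - 5349 = (45 + 1/107) - 5349 = 4816/107 - 5349 = -567527/107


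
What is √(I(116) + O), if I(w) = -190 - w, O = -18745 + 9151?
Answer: 30*I*√11 ≈ 99.499*I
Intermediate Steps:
O = -9594
√(I(116) + O) = √((-190 - 1*116) - 9594) = √((-190 - 116) - 9594) = √(-306 - 9594) = √(-9900) = 30*I*√11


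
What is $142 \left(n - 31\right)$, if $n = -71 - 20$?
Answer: $-17324$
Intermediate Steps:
$n = -91$ ($n = -71 - 20 = -91$)
$142 \left(n - 31\right) = 142 \left(-91 - 31\right) = 142 \left(-122\right) = -17324$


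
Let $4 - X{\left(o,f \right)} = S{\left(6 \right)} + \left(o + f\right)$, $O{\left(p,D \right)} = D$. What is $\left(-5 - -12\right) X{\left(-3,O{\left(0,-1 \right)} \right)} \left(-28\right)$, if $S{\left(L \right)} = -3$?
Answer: $-2156$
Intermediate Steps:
$X{\left(o,f \right)} = 7 - f - o$ ($X{\left(o,f \right)} = 4 - \left(-3 + \left(o + f\right)\right) = 4 - \left(-3 + \left(f + o\right)\right) = 4 - \left(-3 + f + o\right) = 7 - f - o$)
$\left(-5 - -12\right) X{\left(-3,O{\left(0,-1 \right)} \right)} \left(-28\right) = \left(-5 - -12\right) \left(7 - -1 - -3\right) \left(-28\right) = \left(-5 + 12\right) \left(7 + 1 + 3\right) \left(-28\right) = 7 \cdot 11 \left(-28\right) = 77 \left(-28\right) = -2156$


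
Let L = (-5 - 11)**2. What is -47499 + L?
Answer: -47243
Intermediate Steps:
L = 256 (L = (-16)**2 = 256)
-47499 + L = -47499 + 256 = -47243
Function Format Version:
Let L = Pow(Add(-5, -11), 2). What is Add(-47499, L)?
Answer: -47243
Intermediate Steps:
L = 256 (L = Pow(-16, 2) = 256)
Add(-47499, L) = Add(-47499, 256) = -47243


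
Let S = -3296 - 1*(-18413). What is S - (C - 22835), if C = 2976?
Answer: 34976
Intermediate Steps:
S = 15117 (S = -3296 + 18413 = 15117)
S - (C - 22835) = 15117 - (2976 - 22835) = 15117 - 1*(-19859) = 15117 + 19859 = 34976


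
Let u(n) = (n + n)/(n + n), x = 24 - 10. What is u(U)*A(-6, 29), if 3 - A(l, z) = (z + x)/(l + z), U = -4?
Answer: 26/23 ≈ 1.1304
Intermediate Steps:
x = 14
A(l, z) = 3 - (14 + z)/(l + z) (A(l, z) = 3 - (z + 14)/(l + z) = 3 - (14 + z)/(l + z))
u(n) = 1 (u(n) = (2*n)/((2*n)) = (2*n)*(1/(2*n)) = 1)
u(U)*A(-6, 29) = 1*((-14 + 2*29 + 3*(-6))/(-6 + 29)) = 1*((-14 + 58 - 18)/23) = 1*((1/23)*26) = 1*(26/23) = 26/23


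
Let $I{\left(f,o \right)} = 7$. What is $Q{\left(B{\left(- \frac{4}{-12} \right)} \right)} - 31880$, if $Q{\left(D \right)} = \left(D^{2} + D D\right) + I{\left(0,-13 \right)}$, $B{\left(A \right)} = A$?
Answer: $- \frac{286855}{9} \approx -31873.0$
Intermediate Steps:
$Q{\left(D \right)} = 7 + 2 D^{2}$ ($Q{\left(D \right)} = \left(D^{2} + D D\right) + 7 = \left(D^{2} + D^{2}\right) + 7 = 2 D^{2} + 7 = 7 + 2 D^{2}$)
$Q{\left(B{\left(- \frac{4}{-12} \right)} \right)} - 31880 = \left(7 + 2 \left(- \frac{4}{-12}\right)^{2}\right) - 31880 = \left(7 + 2 \left(\left(-4\right) \left(- \frac{1}{12}\right)\right)^{2}\right) - 31880 = \left(7 + \frac{2}{9}\right) - 31880 = \frac{65}{9} - 31880 = - \frac{286855}{9}$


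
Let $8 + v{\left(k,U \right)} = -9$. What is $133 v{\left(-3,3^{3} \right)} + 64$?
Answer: $-2197$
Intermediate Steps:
$v{\left(k,U \right)} = -17$ ($v{\left(k,U \right)} = -8 - 9 = -17$)
$133 v{\left(-3,3^{3} \right)} + 64 = 133 \left(-17\right) + 64 = -2261 + 64 = -2197$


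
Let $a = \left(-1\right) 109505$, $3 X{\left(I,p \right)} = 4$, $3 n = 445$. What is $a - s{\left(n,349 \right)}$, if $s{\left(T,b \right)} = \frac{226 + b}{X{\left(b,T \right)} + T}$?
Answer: $- \frac{49169470}{449} \approx -1.0951 \cdot 10^{5}$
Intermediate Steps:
$n = \frac{445}{3}$ ($n = \frac{1}{3} \cdot 445 = \frac{445}{3} \approx 148.33$)
$X{\left(I,p \right)} = \frac{4}{3}$ ($X{\left(I,p \right)} = \frac{1}{3} \cdot 4 = \frac{4}{3}$)
$s{\left(T,b \right)} = \frac{226 + b}{\frac{4}{3} + T}$
$a = -109505$
$a - s{\left(n,349 \right)} = -109505 - \frac{3 \left(226 + 349\right)}{4 + 3 \cdot \frac{445}{3}} = -109505 - 3 \frac{1}{4 + 445} \cdot 575 = -109505 - 3 \cdot \frac{1}{449} \cdot 575 = -109505 - \frac{1725}{449} = - \frac{49169470}{449}$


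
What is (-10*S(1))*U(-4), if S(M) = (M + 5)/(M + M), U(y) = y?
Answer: 120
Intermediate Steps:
S(M) = (5 + M)/(2*M) (S(M) = (5 + M)/((2*M)) = (5 + M)*(1/(2*M)) = (5 + M)/(2*M))
(-10*S(1))*U(-4) = -5*(5 + 1)/1*(-4) = -5*6*(-4) = -10*3*(-4) = -30*(-4) = 120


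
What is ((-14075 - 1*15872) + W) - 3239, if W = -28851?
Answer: -62037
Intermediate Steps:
((-14075 - 1*15872) + W) - 3239 = ((-14075 - 1*15872) - 28851) - 3239 = ((-14075 - 15872) - 28851) - 3239 = (-29947 - 28851) - 3239 = -58798 - 3239 = -62037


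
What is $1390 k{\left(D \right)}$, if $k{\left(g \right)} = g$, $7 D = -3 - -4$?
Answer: $\frac{1390}{7} \approx 198.57$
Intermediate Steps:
$D = \frac{1}{7}$ ($D = \frac{-3 - -4}{7} = \frac{-3 + 4}{7} = \frac{1}{7} \cdot 1 = \frac{1}{7} \approx 0.14286$)
$1390 k{\left(D \right)} = 1390 \cdot \frac{1}{7} = \frac{1390}{7}$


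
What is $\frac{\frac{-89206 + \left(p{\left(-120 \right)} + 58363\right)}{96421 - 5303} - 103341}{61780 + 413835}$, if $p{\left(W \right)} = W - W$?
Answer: $- \frac{9416256081}{43337087570} \approx -0.21728$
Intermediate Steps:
$p{\left(W \right)} = 0$
$\frac{\frac{-89206 + \left(p{\left(-120 \right)} + 58363\right)}{96421 - 5303} - 103341}{61780 + 413835} = \frac{\frac{-89206 + \left(0 + 58363\right)}{96421 - 5303} - 103341}{61780 + 413835} = \frac{\frac{-89206 + 58363}{91118} - 103341}{475615} = \left(\left(-30843\right) \frac{1}{91118} - 103341\right) \frac{1}{475615} = \left(- \frac{30843}{91118} - 103341\right) \frac{1}{475615} = \left(- \frac{9416256081}{91118}\right) \frac{1}{475615} = - \frac{9416256081}{43337087570}$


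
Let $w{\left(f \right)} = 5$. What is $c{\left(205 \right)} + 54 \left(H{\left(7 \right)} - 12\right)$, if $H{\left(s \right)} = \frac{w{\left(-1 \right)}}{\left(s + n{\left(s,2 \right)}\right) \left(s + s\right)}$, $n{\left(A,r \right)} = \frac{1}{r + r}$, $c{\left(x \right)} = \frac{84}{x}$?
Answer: $- \frac{26838768}{41615} \approx -644.93$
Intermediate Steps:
$n{\left(A,r \right)} = \frac{1}{2 r}$
$H{\left(s \right)} = \frac{5}{2 s \left(\frac{1}{4} + s\right)}$ ($H{\left(s \right)} = \frac{5}{\left(s + \frac{1}{2 \cdot 2}\right) \left(s + s\right)} = \frac{5}{\left(s + \frac{1}{2} \cdot \frac{1}{2}\right) 2 s} = \frac{5}{\left(s + \frac{1}{4}\right) 2 s} = \frac{5}{\left(\frac{1}{4} + s\right) 2 s} = \frac{5}{2 s \left(\frac{1}{4} + s\right)}$)
$c{\left(205 \right)} + 54 \left(H{\left(7 \right)} - 12\right) = \frac{84}{205} + 54 \left(\frac{10}{7 \left(1 + 4 \cdot 7\right)} - 12\right) = 84 \cdot \frac{1}{205} + 54 \left(10 \cdot \frac{1}{7} \frac{1}{1 + 28} - 12\right) = \frac{84}{205} + 54 \left(10 \cdot \frac{1}{7} \cdot \frac{1}{29} - 12\right) = \frac{84}{205} + 54 \left(\frac{10}{203} - 12\right) = \frac{84}{205} + 54 \left(- \frac{2426}{203}\right) = \frac{84}{205} - \frac{131004}{203} = - \frac{26838768}{41615}$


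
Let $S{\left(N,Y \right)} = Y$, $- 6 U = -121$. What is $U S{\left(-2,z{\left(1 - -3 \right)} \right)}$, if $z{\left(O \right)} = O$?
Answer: $\frac{242}{3} \approx 80.667$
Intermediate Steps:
$U = \frac{121}{6}$ ($U = \left(- \frac{1}{6}\right) \left(-121\right) = \frac{121}{6} \approx 20.167$)
$U S{\left(-2,z{\left(1 - -3 \right)} \right)} = \frac{121 \left(1 - -3\right)}{6} = \frac{121 \left(1 + 3\right)}{6} = \frac{121}{6} \cdot 4 = \frac{242}{3}$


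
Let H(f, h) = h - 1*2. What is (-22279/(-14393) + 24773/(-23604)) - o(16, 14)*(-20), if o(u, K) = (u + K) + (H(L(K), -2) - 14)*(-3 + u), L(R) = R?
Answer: -197991251719/48533196 ≈ -4079.5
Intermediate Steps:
H(f, h) = -2 + h (H(f, h) = h - 2 = -2 + h)
o(u, K) = 54 + K - 17*u (o(u, K) = (u + K) + ((-2 - 2) - 14)*(-3 + u) = (K + u) + (-4 - 14)*(-3 + u) = (K + u) - 18*(-3 + u) = (K + u) + (54 - 18*u) = 54 + K - 17*u)
(-22279/(-14393) + 24773/(-23604)) - o(16, 14)*(-20) = (-22279/(-14393) + 24773/(-23604)) - (54 + 14 - 17*16)*(-20) = (-22279*(-1/14393) + 24773*(-1/23604)) - (54 + 14 - 272)*(-20) = (22279/14393 - 3539/3372) - (-204)*(-20) = 24187961/48533196 - 1*4080 = 24187961/48533196 - 4080 = -197991251719/48533196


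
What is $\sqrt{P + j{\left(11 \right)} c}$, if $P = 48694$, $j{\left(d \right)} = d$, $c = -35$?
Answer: $\sqrt{48309} \approx 219.79$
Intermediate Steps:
$\sqrt{P + j{\left(11 \right)} c} = \sqrt{48694 + 11 \left(-35\right)} = \sqrt{48694 - 385} = \sqrt{48309}$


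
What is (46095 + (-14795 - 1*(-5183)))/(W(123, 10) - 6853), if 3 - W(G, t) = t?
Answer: -36483/6860 ≈ -5.3182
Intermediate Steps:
W(G, t) = 3 - t
(46095 + (-14795 - 1*(-5183)))/(W(123, 10) - 6853) = (46095 + (-14795 - 1*(-5183)))/((3 - 1*10) - 6853) = (46095 + (-14795 + 5183))/((3 - 10) - 6853) = (46095 - 9612)/(-7 - 6853) = 36483/(-6860) = 36483*(-1/6860) = -36483/6860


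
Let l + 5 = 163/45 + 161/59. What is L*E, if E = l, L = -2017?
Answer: -7234979/2655 ≈ -2725.0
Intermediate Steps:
l = 3587/2655 (l = -5 + (163/45 + 161/59) = -5 + 16862/2655 = 3587/2655 ≈ 1.3510)
E = 3587/2655 ≈ 1.3510
L*E = -2017*3587/2655 = -7234979/2655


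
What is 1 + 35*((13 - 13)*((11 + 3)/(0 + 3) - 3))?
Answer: 1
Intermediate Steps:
1 + 35*((13 - 13)*((11 + 3)/(0 + 3) - 3)) = 1 + 35*(0*(14/3 - 3)) = 1 + 35*(0*(5/3)) = 1 + 35*0 = 1 + 0 = 1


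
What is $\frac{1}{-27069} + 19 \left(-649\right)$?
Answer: $- \frac{333787840}{27069} \approx -12331.0$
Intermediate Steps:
$\frac{1}{-27069} + 19 \left(-649\right) = - \frac{1}{27069} - 12331 = - \frac{333787840}{27069}$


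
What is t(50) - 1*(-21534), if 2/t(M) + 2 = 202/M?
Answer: 1098284/51 ≈ 21535.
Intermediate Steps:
t(M) = 2/(-2 + 202/M)
t(50) - 1*(-21534) = -1*50/(-101 + 50) - 1*(-21534) = -1*50/(-51) + 21534 = -1*50*(-1/51) + 21534 = 50/51 + 21534 = 1098284/51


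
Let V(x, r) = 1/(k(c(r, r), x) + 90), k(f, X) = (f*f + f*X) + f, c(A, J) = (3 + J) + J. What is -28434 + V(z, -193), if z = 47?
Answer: -3650783429/128395 ≈ -28434.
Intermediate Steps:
c(A, J) = 3 + 2*J
k(f, X) = f + f² + X*f (k(f, X) = (f² + X*f) + f = f + f² + X*f)
V(x, r) = 1/(90 + (3 + 2*r)*(4 + x + 2*r)) (V(x, r) = 1/((3 + 2*r)*(1 + x + (3 + 2*r)) + 90) = 1/((3 + 2*r)*(4 + x + 2*r) + 90) = 1/(90 + (3 + 2*r)*(4 + x + 2*r)))
-28434 + V(z, -193) = -28434 + 1/(90 + (3 + 2*(-193))*(4 + 47 + 2*(-193))) = -28434 + 1/(90 + (3 - 386)*(4 + 47 - 386)) = -28434 + 1/(90 - 383*(-335)) = -28434 + 1/(90 + 128305) = -28434 + 1/128395 = -3650783429/128395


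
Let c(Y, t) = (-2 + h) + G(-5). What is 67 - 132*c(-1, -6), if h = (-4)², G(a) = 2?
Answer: -2045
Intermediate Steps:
h = 16
c(Y, t) = 16 (c(Y, t) = (-2 + 16) + 2 = 14 + 2 = 16)
67 - 132*c(-1, -6) = 67 - 132*16 = 67 - 2112 = -2045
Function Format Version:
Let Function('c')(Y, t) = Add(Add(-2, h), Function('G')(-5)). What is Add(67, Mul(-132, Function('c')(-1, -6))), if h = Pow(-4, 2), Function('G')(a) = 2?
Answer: -2045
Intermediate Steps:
h = 16
Function('c')(Y, t) = 16 (Function('c')(Y, t) = Add(Add(-2, 16), 2) = Add(14, 2) = 16)
Add(67, Mul(-132, Function('c')(-1, -6))) = Add(67, Mul(-132, 16)) = Add(67, -2112) = -2045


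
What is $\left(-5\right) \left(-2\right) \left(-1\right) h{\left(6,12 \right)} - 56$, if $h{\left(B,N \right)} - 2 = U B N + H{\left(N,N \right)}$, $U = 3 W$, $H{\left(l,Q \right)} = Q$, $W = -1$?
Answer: $1964$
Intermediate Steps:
$U = -3$ ($U = 3 \left(-1\right) = -3$)
$h{\left(B,N \right)} = 2 + N - 3 B N$ ($h{\left(B,N \right)} = 2 + \left(- 3 B N + N\right) = 2 - \left(- N + 3 B N\right) = 2 + N - 3 B N$)
$\left(-5\right) \left(-2\right) \left(-1\right) h{\left(6,12 \right)} - 56 = \left(-5\right) \left(-2\right) \left(-1\right) \left(2 + 12 - 18 \cdot 12\right) - 56 = 10 \left(-1\right) \left(2 + 12 - 216\right) - 56 = \left(-10\right) \left(-202\right) - 56 = 2020 - 56 = 1964$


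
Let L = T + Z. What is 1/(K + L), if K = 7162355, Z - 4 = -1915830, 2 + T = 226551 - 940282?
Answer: 1/4532796 ≈ 2.2061e-7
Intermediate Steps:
T = -713733 (T = -2 + (226551 - 940282) = -2 - 713731 = -713733)
Z = -1915826 (Z = 4 - 1915830 = -1915826)
L = -2629559 (L = -713733 - 1915826 = -2629559)
1/(K + L) = 1/(7162355 - 2629559) = 1/4532796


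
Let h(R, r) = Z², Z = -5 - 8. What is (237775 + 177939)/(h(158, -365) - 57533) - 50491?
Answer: -1448390719/28682 ≈ -50498.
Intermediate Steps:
Z = -13
h(R, r) = 169 (h(R, r) = (-13)² = 169)
(237775 + 177939)/(h(158, -365) - 57533) - 50491 = (237775 + 177939)/(169 - 57533) - 50491 = 415714/(-57364) - 50491 = 415714*(-1/57364) - 50491 = -207857/28682 - 50491 = -1448390719/28682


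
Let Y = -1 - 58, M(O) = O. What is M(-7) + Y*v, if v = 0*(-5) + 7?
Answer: -420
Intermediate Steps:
Y = -59
v = 7 (v = 0 + 7 = 7)
M(-7) + Y*v = -7 - 59*7 = -7 - 413 = -420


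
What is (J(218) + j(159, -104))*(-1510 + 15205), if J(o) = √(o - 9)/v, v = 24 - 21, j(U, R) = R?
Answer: -1424280 + 4565*√209 ≈ -1.3583e+6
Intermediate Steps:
v = 3
J(o) = √(-9 + o)/3 (J(o) = √(o - 9)/3 = √(-9 + o)*(⅓) = √(-9 + o)/3)
(J(218) + j(159, -104))*(-1510 + 15205) = (√(-9 + 218)/3 - 104)*(-1510 + 15205) = (√209/3 - 104)*13695 = (-104 + √209/3)*13695 = -1424280 + 4565*√209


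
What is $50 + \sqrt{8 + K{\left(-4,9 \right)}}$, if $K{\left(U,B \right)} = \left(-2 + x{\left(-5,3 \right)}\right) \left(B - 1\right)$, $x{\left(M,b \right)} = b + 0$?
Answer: $54$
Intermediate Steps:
$x{\left(M,b \right)} = b$
$K{\left(U,B \right)} = -1 + B$ ($K{\left(U,B \right)} = \left(-2 + 3\right) \left(B - 1\right) = 1 \left(-1 + B\right) = -1 + B$)
$50 + \sqrt{8 + K{\left(-4,9 \right)}} = 50 + \sqrt{8 + \left(-1 + 9\right)} = 50 + \sqrt{8 + 8} = 50 + \sqrt{16} = 50 + 4 = 54$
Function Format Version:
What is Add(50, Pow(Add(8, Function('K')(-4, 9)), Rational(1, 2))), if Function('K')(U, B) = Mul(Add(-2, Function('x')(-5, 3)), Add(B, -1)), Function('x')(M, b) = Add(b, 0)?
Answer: 54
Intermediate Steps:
Function('x')(M, b) = b
Function('K')(U, B) = Add(-1, B) (Function('K')(U, B) = Mul(Add(-2, 3), Add(B, -1)) = Mul(1, Add(-1, B)) = Add(-1, B))
Add(50, Pow(Add(8, Function('K')(-4, 9)), Rational(1, 2))) = Add(50, Pow(Add(8, Add(-1, 9)), Rational(1, 2))) = Add(50, Pow(Add(8, 8), Rational(1, 2))) = Add(50, Pow(16, Rational(1, 2))) = Add(50, 4) = 54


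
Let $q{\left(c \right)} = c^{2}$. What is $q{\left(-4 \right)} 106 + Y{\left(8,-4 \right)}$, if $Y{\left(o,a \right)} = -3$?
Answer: $1693$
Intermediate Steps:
$q{\left(-4 \right)} 106 + Y{\left(8,-4 \right)} = \left(-4\right)^{2} \cdot 106 - 3 = 16 \cdot 106 - 3 = 1696 - 3 = 1693$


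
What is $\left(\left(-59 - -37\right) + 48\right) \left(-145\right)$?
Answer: $-3770$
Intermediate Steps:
$\left(\left(-59 - -37\right) + 48\right) \left(-145\right) = \left(\left(-59 + 37\right) + 48\right) \left(-145\right) = \left(-22 + 48\right) \left(-145\right) = 26 \left(-145\right) = -3770$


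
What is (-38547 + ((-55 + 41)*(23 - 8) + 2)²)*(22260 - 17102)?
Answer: 24330286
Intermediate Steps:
(-38547 + ((-55 + 41)*(23 - 8) + 2)²)*(22260 - 17102) = (-38547 + (-14*15 + 2)²)*5158 = (-38547 + (-210 + 2)²)*5158 = (-38547 + (-208)²)*5158 = (-38547 + 43264)*5158 = 4717*5158 = 24330286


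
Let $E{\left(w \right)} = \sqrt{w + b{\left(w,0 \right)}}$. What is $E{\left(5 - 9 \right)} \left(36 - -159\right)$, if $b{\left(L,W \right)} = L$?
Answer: $390 i \sqrt{2} \approx 551.54 i$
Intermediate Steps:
$E{\left(w \right)} = \sqrt{2} \sqrt{w}$ ($E{\left(w \right)} = \sqrt{w + w} = \sqrt{2 w} = \sqrt{2} \sqrt{w}$)
$E{\left(5 - 9 \right)} \left(36 - -159\right) = \sqrt{2} \sqrt{5 - 9} \left(36 - -159\right) = \sqrt{2} \sqrt{5 - 9} \left(36 + 159\right) = \sqrt{2} \sqrt{-4} \cdot 195 = \sqrt{2} \cdot 2 i 195 = 2 i \sqrt{2} \cdot 195 = 390 i \sqrt{2}$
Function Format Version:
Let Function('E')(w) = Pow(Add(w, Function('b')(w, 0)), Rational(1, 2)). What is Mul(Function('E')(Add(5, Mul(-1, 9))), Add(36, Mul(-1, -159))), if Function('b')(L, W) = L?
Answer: Mul(390, I, Pow(2, Rational(1, 2))) ≈ Mul(551.54, I)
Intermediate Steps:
Function('E')(w) = Mul(Pow(2, Rational(1, 2)), Pow(w, Rational(1, 2))) (Function('E')(w) = Pow(Add(w, w), Rational(1, 2)) = Pow(Mul(2, w), Rational(1, 2)) = Mul(Pow(2, Rational(1, 2)), Pow(w, Rational(1, 2))))
Mul(Function('E')(Add(5, Mul(-1, 9))), Add(36, Mul(-1, -159))) = Mul(Mul(Pow(2, Rational(1, 2)), Pow(Add(5, Mul(-1, 9)), Rational(1, 2))), Add(36, Mul(-1, -159))) = Mul(Mul(Pow(2, Rational(1, 2)), Pow(Add(5, -9), Rational(1, 2))), Add(36, 159)) = Mul(Mul(Pow(2, Rational(1, 2)), Pow(-4, Rational(1, 2))), 195) = Mul(Mul(Pow(2, Rational(1, 2)), Mul(2, I)), 195) = Mul(Mul(2, I, Pow(2, Rational(1, 2))), 195) = Mul(390, I, Pow(2, Rational(1, 2)))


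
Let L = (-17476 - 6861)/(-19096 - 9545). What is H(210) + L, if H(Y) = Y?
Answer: 6038947/28641 ≈ 210.85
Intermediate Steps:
L = 24337/28641 (L = -24337/(-28641) = -24337*(-1/28641) = 24337/28641 ≈ 0.84973)
H(210) + L = 210 + 24337/28641 = 6038947/28641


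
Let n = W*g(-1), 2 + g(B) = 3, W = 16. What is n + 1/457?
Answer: 7313/457 ≈ 16.002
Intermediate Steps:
g(B) = 1 (g(B) = -2 + 3 = 1)
n = 16 (n = 16*1 = 16)
n + 1/457 = 16 + 1/457 = 7313/457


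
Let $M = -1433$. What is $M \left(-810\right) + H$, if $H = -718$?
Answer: $1160012$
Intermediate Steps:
$M \left(-810\right) + H = \left(-1433\right) \left(-810\right) - 718 = 1160730 - 718 = 1160012$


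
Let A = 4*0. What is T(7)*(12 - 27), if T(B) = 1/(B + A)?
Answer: -15/7 ≈ -2.1429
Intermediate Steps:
A = 0
T(B) = 1/B (T(B) = 1/(B + 0) = 1/B)
T(7)*(12 - 27) = (12 - 27)/7 = (1/7)*(-15) = -15/7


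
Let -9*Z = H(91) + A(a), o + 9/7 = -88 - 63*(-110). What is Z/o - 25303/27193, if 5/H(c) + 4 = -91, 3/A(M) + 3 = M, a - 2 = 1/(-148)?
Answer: -6173918494382/6635428730919 ≈ -0.93045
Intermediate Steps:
a = 295/148 (a = 2 + 1/(-148) = 2 - 1/148 = 295/148 ≈ 1.9932)
A(M) = 3/(-3 + M)
H(c) = -1/19 (H(c) = 5/(-4 - 91) = 5/(-95) = 5*(-1/95) = -1/19)
o = 47885/7 (o = -9/7 + (-88 - 63*(-110)) = -9/7 + (-88 + 6930) = -9/7 + 6842 = 47885/7 ≈ 6840.7)
Z = 8585/25479 (Z = -(-1/19 + 3/(-3 + 295/148))/9 = -(-1/19 + 3/(-149/148))/9 = -(-1/19 + 3*(-148/149))/9 = -(-1/19 - 444/149)/9 = -⅑*(-8585/2831) = 8585/25479 ≈ 0.33694)
Z/o - 25303/27193 = 8585/(25479*(47885/7)) - 25303/27193 = (8585/25479)*(7/47885) - 25303*1/27193 = 12019/244012383 - 25303/27193 = -6173918494382/6635428730919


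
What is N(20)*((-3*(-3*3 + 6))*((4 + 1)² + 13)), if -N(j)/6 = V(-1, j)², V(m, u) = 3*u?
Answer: -7387200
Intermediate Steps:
N(j) = -54*j² (N(j) = -6*9*j² = -54*j²)
N(20)*((-3*(-3*3 + 6))*((4 + 1)² + 13)) = (-54*20²)*((-3*(-3*3 + 6))*((4 + 1)² + 13)) = (-54*400)*((-3*(-9 + 6))*(5² + 13)) = -21600*(-3*(-3))*(25 + 13) = -194400*38 = -21600*342 = -7387200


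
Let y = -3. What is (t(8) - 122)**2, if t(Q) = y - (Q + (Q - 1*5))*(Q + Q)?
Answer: 90601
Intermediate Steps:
t(Q) = -3 - 2*Q*(-5 + 2*Q) (t(Q) = -3 - (Q + (Q - 1*5))*(Q + Q) = -3 - (Q + (Q - 5))*2*Q = -3 - (Q + (-5 + Q))*2*Q = -3 - (-5 + 2*Q)*2*Q = -3 - 2*Q*(-5 + 2*Q))
(t(8) - 122)**2 = ((-3 - 4*8**2 + 10*8) - 122)**2 = ((-3 - 4*64 + 80) - 122)**2 = ((-3 - 256 + 80) - 122)**2 = (-179 - 122)**2 = (-301)**2 = 90601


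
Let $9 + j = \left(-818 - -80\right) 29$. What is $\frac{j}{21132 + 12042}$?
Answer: $- \frac{2379}{3686} \approx -0.64542$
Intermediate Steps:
$j = -21411$ ($j = -9 + \left(-818 - -80\right) 29 = -9 + \left(-818 + 80\right) 29 = -9 - 21402 = -21411$)
$\frac{j}{21132 + 12042} = - \frac{21411}{21132 + 12042} = - \frac{21411}{33174} = \left(-21411\right) \frac{1}{33174} = - \frac{2379}{3686}$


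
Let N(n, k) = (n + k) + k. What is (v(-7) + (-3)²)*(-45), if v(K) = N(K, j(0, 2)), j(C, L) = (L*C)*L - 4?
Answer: 270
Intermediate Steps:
j(C, L) = -4 + C*L² (j(C, L) = (C*L)*L - 4 = C*L² - 4 = -4 + C*L²)
N(n, k) = n + 2*k (N(n, k) = (k + n) + k = n + 2*k)
v(K) = -8 + K (v(K) = K + 2*(-4 + 0*2²) = K + 2*(-4 + 0*4) = K + 2*(-4 + 0) = K + 2*(-4) = K - 8 = -8 + K)
(v(-7) + (-3)²)*(-45) = ((-8 - 7) + (-3)²)*(-45) = (-15 + 9)*(-45) = -6*(-45) = 270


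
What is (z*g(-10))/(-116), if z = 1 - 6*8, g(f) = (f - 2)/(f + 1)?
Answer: 47/87 ≈ 0.54023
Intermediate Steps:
g(f) = (-2 + f)/(1 + f)
z = -47 (z = 1 - 48 = -47)
(z*g(-10))/(-116) = -47*(-2 - 10)/(1 - 10)/(-116) = -47*(-12)/(-9)*(-1/116) = -(-47)*(-12)/9*(-1/116) = -47*4/3*(-1/116) = -188/3*(-1/116) = 47/87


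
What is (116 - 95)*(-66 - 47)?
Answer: -2373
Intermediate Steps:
(116 - 95)*(-66 - 47) = 21*(-113) = -2373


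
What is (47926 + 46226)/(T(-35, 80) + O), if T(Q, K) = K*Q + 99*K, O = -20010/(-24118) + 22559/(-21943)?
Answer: 4152270115804/225792327029 ≈ 18.390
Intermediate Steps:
O = -52499266/264610637 (O = -20010*(-1/24118) + 22559*(-1/21943) = 10005/12059 - 22559/21943 = -52499266/264610637 ≈ -0.19840)
T(Q, K) = 99*K + K*Q
(47926 + 46226)/(T(-35, 80) + O) = (47926 + 46226)/(80*(99 - 35) - 52499266/264610637) = 94152/(80*64 - 52499266/264610637) = 94152/(5120 - 52499266/264610637) = 94152/(1354753962174/264610637) = 94152*(264610637/1354753962174) = 4152270115804/225792327029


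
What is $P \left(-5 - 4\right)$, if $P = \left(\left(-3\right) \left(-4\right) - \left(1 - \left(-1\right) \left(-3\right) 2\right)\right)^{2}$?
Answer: $-2601$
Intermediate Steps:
$P = 289$ ($P = \left(12 + \left(\left(1 + \left(-4 + 3 \cdot 2\right)\right) + 2\right)\right)^{2} = \left(12 + \left(\left(1 + \left(-4 + 6\right)\right) + 2\right)\right)^{2} = \left(12 + \left(\left(1 + 2\right) + 2\right)\right)^{2} = \left(12 + \left(3 + 2\right)\right)^{2} = \left(12 + 5\right)^{2} = 17^{2} = 289$)
$P \left(-5 - 4\right) = 289 \left(-5 - 4\right) = 289 \left(-9\right) = -2601$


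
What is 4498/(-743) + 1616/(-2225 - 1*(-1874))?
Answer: -2779486/260793 ≈ -10.658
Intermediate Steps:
4498/(-743) + 1616/(-2225 - 1*(-1874)) = 4498*(-1/743) + 1616/(-2225 + 1874) = -4498/743 + 1616/(-351) = -4498/743 + 1616*(-1/351) = -4498/743 - 1616/351 = -2779486/260793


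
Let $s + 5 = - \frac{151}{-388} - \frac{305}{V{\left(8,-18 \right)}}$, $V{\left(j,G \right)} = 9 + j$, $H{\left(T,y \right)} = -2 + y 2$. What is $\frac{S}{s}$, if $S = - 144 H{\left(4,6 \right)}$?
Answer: $\frac{9498240}{148753} \approx 63.852$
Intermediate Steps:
$H{\left(T,y \right)} = -2 + 2 y$
$s = - \frac{148753}{6596}$ ($s = -5 - \left(- \frac{151}{388} + \frac{305}{9 + 8}\right) = -5 - \left(- \frac{151}{388} + \frac{305}{17}\right) = -5 + \left(\frac{151}{388} - \frac{305}{17}\right) = -5 - \frac{115773}{6596} = - \frac{148753}{6596} \approx -22.552$)
$S = -1440$ ($S = - 144 \left(-2 + 2 \cdot 6\right) = - 144 \left(-2 + 12\right) = \left(-144\right) 10 = -1440$)
$\frac{S}{s} = - \frac{1440}{- \frac{148753}{6596}} = \left(-1440\right) \left(- \frac{6596}{148753}\right) = \frac{9498240}{148753}$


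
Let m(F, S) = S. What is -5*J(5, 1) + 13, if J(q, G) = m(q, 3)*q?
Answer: -62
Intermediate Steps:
J(q, G) = 3*q
-5*J(5, 1) + 13 = -15*5 + 13 = -5*15 + 13 = -75 + 13 = -62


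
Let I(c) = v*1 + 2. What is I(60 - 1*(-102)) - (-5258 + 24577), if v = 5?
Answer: -19312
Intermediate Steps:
I(c) = 7 (I(c) = 5*1 + 2 = 5 + 2 = 7)
I(60 - 1*(-102)) - (-5258 + 24577) = 7 - (-5258 + 24577) = 7 - 1*19319 = 7 - 19319 = -19312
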